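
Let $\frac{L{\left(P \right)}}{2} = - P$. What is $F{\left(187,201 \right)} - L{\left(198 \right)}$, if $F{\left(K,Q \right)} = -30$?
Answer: $366$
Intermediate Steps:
$L{\left(P \right)} = - 2 P$ ($L{\left(P \right)} = 2 \left(- P\right) = - 2 P$)
$F{\left(187,201 \right)} - L{\left(198 \right)} = -30 - \left(-2\right) 198 = -30 - -396 = -30 + 396 = 366$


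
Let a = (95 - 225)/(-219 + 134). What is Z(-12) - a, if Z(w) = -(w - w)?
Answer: -26/17 ≈ -1.5294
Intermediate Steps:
Z(w) = 0 (Z(w) = -1*0 = 0)
a = 26/17 (a = -130/(-85) = -130*(-1/85) = 26/17 ≈ 1.5294)
Z(-12) - a = 0 - 1*26/17 = 0 - 26/17 = -26/17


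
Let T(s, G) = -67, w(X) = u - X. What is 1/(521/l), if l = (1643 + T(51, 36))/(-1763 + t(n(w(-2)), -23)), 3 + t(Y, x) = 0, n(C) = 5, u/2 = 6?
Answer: -788/460043 ≈ -0.0017129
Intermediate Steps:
u = 12 (u = 2*6 = 12)
w(X) = 12 - X
t(Y, x) = -3 (t(Y, x) = -3 + 0 = -3)
l = -788/883 (l = (1643 - 67)/(-1763 - 3) = 1576/(-1766) = 1576*(-1/1766) = -788/883 ≈ -0.89241)
1/(521/l) = 1/(521/(-788/883)) = 1/(521*(-883/788)) = 1/(-460043/788) = -788/460043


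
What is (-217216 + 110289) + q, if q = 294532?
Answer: 187605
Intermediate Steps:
(-217216 + 110289) + q = (-217216 + 110289) + 294532 = -106927 + 294532 = 187605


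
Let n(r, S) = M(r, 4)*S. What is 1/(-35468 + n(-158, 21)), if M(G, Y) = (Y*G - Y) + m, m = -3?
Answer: -1/48887 ≈ -2.0455e-5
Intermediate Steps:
M(G, Y) = -3 - Y + G*Y (M(G, Y) = (Y*G - Y) - 3 = (G*Y - Y) - 3 = (-Y + G*Y) - 3 = -3 - Y + G*Y)
n(r, S) = S*(-7 + 4*r) (n(r, S) = (-3 - 1*4 + r*4)*S = (-3 - 4 + 4*r)*S = (-7 + 4*r)*S = S*(-7 + 4*r))
1/(-35468 + n(-158, 21)) = 1/(-35468 + 21*(-7 + 4*(-158))) = 1/(-35468 + 21*(-7 - 632)) = 1/(-35468 + 21*(-639)) = 1/(-35468 - 13419) = 1/(-48887) = -1/48887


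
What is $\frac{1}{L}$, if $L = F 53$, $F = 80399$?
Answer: $\frac{1}{4261147} \approx 2.3468 \cdot 10^{-7}$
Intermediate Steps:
$L = 4261147$ ($L = 80399 \cdot 53 = 4261147$)
$\frac{1}{L} = \frac{1}{4261147}$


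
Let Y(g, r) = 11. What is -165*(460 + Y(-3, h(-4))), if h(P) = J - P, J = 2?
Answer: -77715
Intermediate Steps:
h(P) = 2 - P
-165*(460 + Y(-3, h(-4))) = -165*(460 + 11) = -165*471 = -77715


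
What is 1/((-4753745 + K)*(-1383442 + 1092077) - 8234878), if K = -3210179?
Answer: 1/2320400481382 ≈ 4.3096e-13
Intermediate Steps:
1/((-4753745 + K)*(-1383442 + 1092077) - 8234878) = 1/((-4753745 - 3210179)*(-1383442 + 1092077) - 8234878) = 1/(-7963924*(-291365) - 8234878) = 1/(2320408716260 - 8234878) = 1/2320400481382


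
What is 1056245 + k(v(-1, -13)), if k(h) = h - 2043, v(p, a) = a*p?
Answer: 1054215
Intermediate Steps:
k(h) = -2043 + h
1056245 + k(v(-1, -13)) = 1056245 + (-2043 - 13*(-1)) = 1056245 + (-2043 + 13) = 1056245 - 2030 = 1054215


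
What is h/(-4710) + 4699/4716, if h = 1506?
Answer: 2504999/3702060 ≈ 0.67665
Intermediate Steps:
h/(-4710) + 4699/4716 = 1506/(-4710) + 4699/4716 = 1506*(-1/4710) + 4699*(1/4716) = -251/785 + 4699/4716 = 2504999/3702060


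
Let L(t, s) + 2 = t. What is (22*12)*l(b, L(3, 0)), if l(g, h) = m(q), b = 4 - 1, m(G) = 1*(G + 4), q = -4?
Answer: 0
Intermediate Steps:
L(t, s) = -2 + t
m(G) = 4 + G (m(G) = 1*(4 + G) = 4 + G)
b = 3
l(g, h) = 0 (l(g, h) = 4 - 4 = 0)
(22*12)*l(b, L(3, 0)) = (22*12)*0 = 264*0 = 0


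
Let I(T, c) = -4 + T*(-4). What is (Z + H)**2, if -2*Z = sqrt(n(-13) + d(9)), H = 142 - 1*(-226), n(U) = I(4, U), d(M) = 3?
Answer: (736 - I*sqrt(17))**2/4 ≈ 1.3542e+5 - 1517.3*I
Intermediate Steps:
I(T, c) = -4 - 4*T
n(U) = -20 (n(U) = -4 - 4*4 = -4 - 16 = -20)
H = 368 (H = 142 + 226 = 368)
Z = -I*sqrt(17)/2 (Z = -sqrt(-20 + 3)/2 = -I*sqrt(17)/2 ≈ -2.0616*I)
(Z + H)**2 = (-I*sqrt(17)/2 + 368)**2 = (368 - I*sqrt(17)/2)**2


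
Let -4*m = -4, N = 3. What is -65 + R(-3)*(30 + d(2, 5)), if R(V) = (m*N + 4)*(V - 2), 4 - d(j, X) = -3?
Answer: -1360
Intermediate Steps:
d(j, X) = 7 (d(j, X) = 4 - 1*(-3) = 4 + 3 = 7)
m = 1 (m = -1/4*(-4) = 1)
R(V) = -14 + 7*V (R(V) = (1*3 + 4)*(V - 2) = (3 + 4)*(-2 + V) = 7*(-2 + V) = -14 + 7*V)
-65 + R(-3)*(30 + d(2, 5)) = -65 + (-14 + 7*(-3))*(30 + 7) = -65 + (-14 - 21)*37 = -65 - 35*37 = -65 - 1295 = -1360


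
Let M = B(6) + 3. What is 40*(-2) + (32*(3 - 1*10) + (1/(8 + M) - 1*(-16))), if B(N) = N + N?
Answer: -6623/23 ≈ -287.96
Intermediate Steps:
B(N) = 2*N
M = 15 (M = 2*6 + 3 = 12 + 3 = 15)
40*(-2) + (32*(3 - 1*10) + (1/(8 + M) - 1*(-16))) = 40*(-2) + (32*(3 - 1*10) + (1/(8 + 15) - 1*(-16))) = -80 + (32*(3 - 10) + (1/23 + 16)) = -80 + (32*(-7) + (1/23 + 16)) = -80 + (-224 + 369/23) = -80 - 4783/23 = -6623/23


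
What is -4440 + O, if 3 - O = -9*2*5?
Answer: -4347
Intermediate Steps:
O = 93 (O = 3 - (-9*2)*5 = 3 - (-18)*5 = 3 - 1*(-90) = 3 + 90 = 93)
-4440 + O = -4440 + 93 = -4347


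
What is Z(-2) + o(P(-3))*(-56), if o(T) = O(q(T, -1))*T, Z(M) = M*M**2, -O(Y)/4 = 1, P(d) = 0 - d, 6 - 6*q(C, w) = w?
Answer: 664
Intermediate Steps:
q(C, w) = 1 - w/6
P(d) = -d
O(Y) = -4 (O(Y) = -4*1 = -4)
Z(M) = M**3
o(T) = -4*T
Z(-2) + o(P(-3))*(-56) = (-2)**3 - (-4)*(-3)*(-56) = -8 - 4*3*(-56) = -8 - 12*(-56) = -8 + 672 = 664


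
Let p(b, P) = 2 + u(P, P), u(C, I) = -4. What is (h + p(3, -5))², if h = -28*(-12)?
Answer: 111556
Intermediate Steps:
p(b, P) = -2 (p(b, P) = 2 - 4 = -2)
h = 336
(h + p(3, -5))² = (336 - 2)² = 334² = 111556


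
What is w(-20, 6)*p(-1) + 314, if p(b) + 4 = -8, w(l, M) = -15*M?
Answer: 1394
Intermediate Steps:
p(b) = -12 (p(b) = -4 - 8 = -12)
w(-20, 6)*p(-1) + 314 = -15*6*(-12) + 314 = -90*(-12) + 314 = 1080 + 314 = 1394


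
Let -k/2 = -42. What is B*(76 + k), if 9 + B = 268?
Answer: 41440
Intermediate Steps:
B = 259 (B = -9 + 268 = 259)
k = 84 (k = -2*(-42) = 84)
B*(76 + k) = 259*(76 + 84) = 259*160 = 41440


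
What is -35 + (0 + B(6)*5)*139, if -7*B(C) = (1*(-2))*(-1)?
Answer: -1635/7 ≈ -233.57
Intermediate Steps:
B(C) = -2/7 (B(C) = -1*(-2)*(-1)/7 = -(-2)*(-1)/7 = -⅐*2 = -2/7)
-35 + (0 + B(6)*5)*139 = -35 + (0 - 2/7*5)*139 = -35 + (0 - 10/7)*139 = -35 - 10/7*139 = -35 - 1390/7 = -1635/7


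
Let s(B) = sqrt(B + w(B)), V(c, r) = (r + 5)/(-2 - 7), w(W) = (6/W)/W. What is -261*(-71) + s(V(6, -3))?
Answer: 18531 + sqrt(4366)/6 ≈ 18542.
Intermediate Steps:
w(W) = 6/W**2
V(c, r) = -5/9 - r/9 (V(c, r) = (5 + r)/(-9) = (5 + r)*(-1/9) = -5/9 - r/9)
s(B) = sqrt(B + 6/B**2)
-261*(-71) + s(V(6, -3)) = -261*(-71) + sqrt((-5/9 - 1/9*(-3)) + 6/(-5/9 - 1/9*(-3))**2) = 18531 + sqrt((-5/9 + 1/3) + 6/(-5/9 + 1/3)**2) = 18531 + sqrt(-2/9 + 6/(-2/9)**2) = 18531 + sqrt(-2/9 + 6*(81/4)) = 18531 + sqrt(-2/9 + 243/2) = 18531 + sqrt(2183/18) = 18531 + sqrt(4366)/6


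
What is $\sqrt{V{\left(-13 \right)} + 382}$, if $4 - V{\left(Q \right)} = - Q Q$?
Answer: $\sqrt{555} \approx 23.558$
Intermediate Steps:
$V{\left(Q \right)} = 4 + Q^{2}$ ($V{\left(Q \right)} = 4 - - Q Q = 4 - - Q^{2} = 4 + Q^{2}$)
$\sqrt{V{\left(-13 \right)} + 382} = \sqrt{\left(4 + \left(-13\right)^{2}\right) + 382} = \sqrt{\left(4 + 169\right) + 382} = \sqrt{173 + 382} = \sqrt{555}$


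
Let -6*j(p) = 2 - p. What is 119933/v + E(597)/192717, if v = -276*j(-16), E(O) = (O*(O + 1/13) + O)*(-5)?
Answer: 1358715599/10021284 ≈ 135.58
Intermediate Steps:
j(p) = -⅓ + p/6 (j(p) = -(2 - p)/6 = -⅓ + p/6)
E(O) = -5*O - 5*O*(1/13 + O) (E(O) = (O*(O + 1/13) + O)*(-5) = (O*(1/13 + O) + O)*(-5) = (O + O*(1/13 + O))*(-5) = -5*O - 5*O*(1/13 + O))
v = 828 (v = -276*(-⅓ + (⅙)*(-16)) = -276*(-⅓ - 8/3) = -276*(-3) = 828)
119933/v + E(597)/192717 = 119933/828 - 5/13*597*(14 + 13*597)/192717 = 119933*(1/828) - 5/13*597*(14 + 7761)*(1/192717) = 119933/828 - 5/13*597*7775*(1/192717) = 119933/828 - 23208375/13*1/192717 = 119933/828 - 7736125/835107 = 1358715599/10021284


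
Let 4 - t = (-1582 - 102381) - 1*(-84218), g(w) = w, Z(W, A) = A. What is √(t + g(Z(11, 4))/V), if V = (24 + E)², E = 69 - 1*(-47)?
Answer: √96770101/70 ≈ 140.53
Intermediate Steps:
E = 116 (E = 69 + 47 = 116)
t = 19749 (t = 4 - ((-1582 - 102381) - 1*(-84218)) = 4 - (-103963 + 84218) = 4 - 1*(-19745) = 4 + 19745 = 19749)
V = 19600 (V = (24 + 116)² = 140² = 19600)
√(t + g(Z(11, 4))/V) = √(19749 + 4/19600) = √(19749 + 4*(1/19600)) = √(19749 + 1/4900) = √(96770101/4900) = √96770101/70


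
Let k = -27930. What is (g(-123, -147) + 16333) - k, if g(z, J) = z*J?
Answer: 62344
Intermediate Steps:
g(z, J) = J*z
(g(-123, -147) + 16333) - k = (-147*(-123) + 16333) - 1*(-27930) = (18081 + 16333) + 27930 = 34414 + 27930 = 62344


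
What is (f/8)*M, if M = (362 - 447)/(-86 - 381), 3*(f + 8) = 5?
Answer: -1615/11208 ≈ -0.14409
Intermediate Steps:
f = -19/3 (f = -8 + (⅓)*5 = -8 + 5/3 = -19/3 ≈ -6.3333)
M = 85/467 (M = -85/(-467) = -85*(-1/467) = 85/467 ≈ 0.18201)
(f/8)*M = -19/3/8*(85/467) = -19/3*⅛*(85/467) = -19/24*85/467 = -1615/11208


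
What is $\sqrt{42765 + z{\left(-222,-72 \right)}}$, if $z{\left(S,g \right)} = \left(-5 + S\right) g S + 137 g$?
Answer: $i \sqrt{3595467} \approx 1896.2 i$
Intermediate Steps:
$z{\left(S,g \right)} = 137 g + S g \left(-5 + S\right)$ ($z{\left(S,g \right)} = g \left(-5 + S\right) S + 137 g = S g \left(-5 + S\right) + 137 g = 137 g + S g \left(-5 + S\right)$)
$\sqrt{42765 + z{\left(-222,-72 \right)}} = \sqrt{42765 - 72 \left(137 + \left(-222\right)^{2} - -1110\right)} = \sqrt{42765 - 72 \left(137 + 49284 + 1110\right)} = \sqrt{42765 - 3638232} = \sqrt{-3595467} = i \sqrt{3595467}$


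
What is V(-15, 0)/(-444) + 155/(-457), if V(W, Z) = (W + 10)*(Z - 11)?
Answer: -93955/202908 ≈ -0.46304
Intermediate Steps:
V(W, Z) = (-11 + Z)*(10 + W) (V(W, Z) = (10 + W)*(-11 + Z) = (-11 + Z)*(10 + W))
V(-15, 0)/(-444) + 155/(-457) = (-110 - 11*(-15) + 10*0 - 15*0)/(-444) + 155/(-457) = (-110 + 165 + 0 + 0)*(-1/444) + 155*(-1/457) = 55*(-1/444) - 155/457 = -55/444 - 155/457 = -93955/202908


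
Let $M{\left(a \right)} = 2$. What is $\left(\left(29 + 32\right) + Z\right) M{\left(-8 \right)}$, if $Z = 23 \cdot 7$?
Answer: $444$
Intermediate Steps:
$Z = 161$
$\left(\left(29 + 32\right) + Z\right) M{\left(-8 \right)} = \left(\left(29 + 32\right) + 161\right) 2 = \left(61 + 161\right) 2 = 222 \cdot 2 = 444$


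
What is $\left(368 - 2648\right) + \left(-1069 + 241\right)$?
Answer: $-3108$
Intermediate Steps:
$\left(368 - 2648\right) + \left(-1069 + 241\right) = -2280 - 828 = -3108$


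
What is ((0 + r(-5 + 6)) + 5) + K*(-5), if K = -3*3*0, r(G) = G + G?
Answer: 7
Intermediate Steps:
r(G) = 2*G
K = 0 (K = -9*0 = 0)
((0 + r(-5 + 6)) + 5) + K*(-5) = ((0 + 2*(-5 + 6)) + 5) + 0*(-5) = ((0 + 2*1) + 5) + 0 = ((0 + 2) + 5) + 0 = (2 + 5) + 0 = 7 + 0 = 7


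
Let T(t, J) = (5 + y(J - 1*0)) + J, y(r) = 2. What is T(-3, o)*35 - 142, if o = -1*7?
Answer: -142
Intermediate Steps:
o = -7
T(t, J) = 7 + J (T(t, J) = (5 + 2) + J = 7 + J)
T(-3, o)*35 - 142 = (7 - 7)*35 - 142 = 0*35 - 142 = 0 - 142 = -142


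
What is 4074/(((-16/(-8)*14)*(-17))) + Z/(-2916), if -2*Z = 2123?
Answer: -812465/99144 ≈ -8.1948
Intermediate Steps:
Z = -2123/2 (Z = -½*2123 = -2123/2 ≈ -1061.5)
4074/(((-16/(-8)*14)*(-17))) + Z/(-2916) = 4074/(((-16/(-8)*14)*(-17))) - 2123/2/(-2916) = 4074/(((-16*(-⅛)*14)*(-17))) - 2123/2*(-1/2916) = 4074/(((2*14)*(-17))) + 2123/5832 = 4074/((28*(-17))) + 2123/5832 = 4074/(-476) + 2123/5832 = 4074*(-1/476) + 2123/5832 = -291/34 + 2123/5832 = -812465/99144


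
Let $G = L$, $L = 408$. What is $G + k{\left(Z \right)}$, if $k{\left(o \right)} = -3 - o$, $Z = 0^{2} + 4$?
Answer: $401$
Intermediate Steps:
$Z = 4$ ($Z = 0 + 4 = 4$)
$G = 408$
$G + k{\left(Z \right)} = 408 - 7 = 401$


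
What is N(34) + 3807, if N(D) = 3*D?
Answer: 3909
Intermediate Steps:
N(34) + 3807 = 3*34 + 3807 = 102 + 3807 = 3909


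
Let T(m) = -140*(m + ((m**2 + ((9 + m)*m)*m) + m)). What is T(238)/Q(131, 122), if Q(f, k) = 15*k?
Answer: -196674632/183 ≈ -1.0747e+6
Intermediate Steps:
T(m) = -280*m - 140*m**2 - 140*m**2*(9 + m) (T(m) = -140*(m + ((m**2 + (m*(9 + m))*m) + m)) = -140*(m + ((m**2 + m**2*(9 + m)) + m)) = -140*(m + (m + m**2 + m**2*(9 + m))) = -140*(m**2 + 2*m + m**2*(9 + m)) = -280*m - 140*m**2 - 140*m**2*(9 + m))
T(238)/Q(131, 122) = (-140*238*(2 + 238**2 + 10*238))/((15*122)) = -140*238*(2 + 56644 + 2380)/1830 = -140*238*59026*(1/1830) = -1966746320*1/1830 = -196674632/183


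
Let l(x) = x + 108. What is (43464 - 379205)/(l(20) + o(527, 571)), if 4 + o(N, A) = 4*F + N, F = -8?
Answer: -335741/619 ≈ -542.39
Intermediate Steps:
l(x) = 108 + x
o(N, A) = -36 + N (o(N, A) = -4 + (4*(-8) + N) = -4 + (-32 + N) = -36 + N)
(43464 - 379205)/(l(20) + o(527, 571)) = (43464 - 379205)/((108 + 20) + (-36 + 527)) = -335741/(128 + 491) = -335741/619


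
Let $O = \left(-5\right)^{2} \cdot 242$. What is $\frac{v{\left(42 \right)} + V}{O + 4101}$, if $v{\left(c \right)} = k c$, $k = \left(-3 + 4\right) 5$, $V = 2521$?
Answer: $\frac{2731}{10151} \approx 0.26904$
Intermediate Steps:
$k = 5$ ($k = 1 \cdot 5 = 5$)
$v{\left(c \right)} = 5 c$
$O = 6050$ ($O = 25 \cdot 242 = 6050$)
$\frac{v{\left(42 \right)} + V}{O + 4101} = \frac{5 \cdot 42 + 2521}{6050 + 4101} = \frac{210 + 2521}{10151} = 2731 \cdot \frac{1}{10151} = \frac{2731}{10151}$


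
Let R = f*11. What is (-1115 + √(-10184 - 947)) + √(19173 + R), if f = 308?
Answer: -1115 + √22561 + I*√11131 ≈ -964.8 + 105.5*I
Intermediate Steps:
R = 3388 (R = 308*11 = 3388)
(-1115 + √(-10184 - 947)) + √(19173 + R) = (-1115 + √(-10184 - 947)) + √(19173 + 3388) = (-1115 + √(-11131)) + √22561 = (-1115 + I*√11131) + √22561 = -1115 + √22561 + I*√11131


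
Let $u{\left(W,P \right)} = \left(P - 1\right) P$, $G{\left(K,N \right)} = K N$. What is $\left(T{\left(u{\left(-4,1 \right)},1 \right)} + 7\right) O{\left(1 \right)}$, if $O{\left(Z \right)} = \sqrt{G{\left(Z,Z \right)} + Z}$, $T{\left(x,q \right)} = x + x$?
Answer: $7 \sqrt{2} \approx 9.8995$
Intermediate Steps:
$u{\left(W,P \right)} = P \left(-1 + P\right)$ ($u{\left(W,P \right)} = \left(-1 + P\right) P = P \left(-1 + P\right)$)
$T{\left(x,q \right)} = 2 x$
$O{\left(Z \right)} = \sqrt{Z + Z^{2}}$ ($O{\left(Z \right)} = \sqrt{Z Z + Z} = \sqrt{Z^{2} + Z} = \sqrt{Z + Z^{2}}$)
$\left(T{\left(u{\left(-4,1 \right)},1 \right)} + 7\right) O{\left(1 \right)} = \left(2 \cdot 1 \left(-1 + 1\right) + 7\right) \sqrt{1 \left(1 + 1\right)} = \left(2 \cdot 1 \cdot 0 + 7\right) \sqrt{1 \cdot 2} = \left(2 \cdot 0 + 7\right) \sqrt{2} = \left(0 + 7\right) \sqrt{2} = 7 \sqrt{2}$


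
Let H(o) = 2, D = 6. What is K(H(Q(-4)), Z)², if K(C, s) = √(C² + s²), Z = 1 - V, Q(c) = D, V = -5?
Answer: 40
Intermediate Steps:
Q(c) = 6
Z = 6 (Z = 1 - 1*(-5) = 1 + 5 = 6)
K(H(Q(-4)), Z)² = (√(2² + 6²))² = (√(4 + 36))² = (√40)² = (2*√10)² = 40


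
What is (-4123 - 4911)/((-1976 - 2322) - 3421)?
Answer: 9034/7719 ≈ 1.1704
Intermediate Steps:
(-4123 - 4911)/((-1976 - 2322) - 3421) = -9034/(-4298 - 3421) = -9034/(-7719) = -9034*(-1/7719) = 9034/7719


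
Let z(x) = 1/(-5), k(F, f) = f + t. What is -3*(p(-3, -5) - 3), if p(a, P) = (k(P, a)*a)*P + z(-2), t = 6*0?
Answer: 723/5 ≈ 144.60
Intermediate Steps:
t = 0
k(F, f) = f (k(F, f) = f + 0 = f)
z(x) = -⅕
p(a, P) = -⅕ + P*a² (p(a, P) = (a*a)*P - ⅕ = a²*P - ⅕ = P*a² - ⅕ = -⅕ + P*a²)
-3*(p(-3, -5) - 3) = -3*((-⅕ - 5*(-3)²) - 3) = -3*((-⅕ - 5*9) - 3) = -3*((-⅕ - 45) - 3) = -3*(-226/5 - 3) = -3*(-241/5) = 723/5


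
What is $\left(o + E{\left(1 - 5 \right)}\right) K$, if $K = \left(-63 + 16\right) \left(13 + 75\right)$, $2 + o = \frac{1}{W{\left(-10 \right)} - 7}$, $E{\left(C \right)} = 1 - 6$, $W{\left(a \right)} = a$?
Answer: $\frac{496320}{17} \approx 29195.0$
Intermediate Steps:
$E{\left(C \right)} = -5$ ($E{\left(C \right)} = 1 - 6 = -5$)
$o = - \frac{35}{17}$ ($o = -2 + \frac{1}{-10 - 7} = -2 + \frac{1}{-17} = -2 - \frac{1}{17} = - \frac{35}{17} \approx -2.0588$)
$K = -4136$ ($K = \left(-47\right) 88 = -4136$)
$\left(o + E{\left(1 - 5 \right)}\right) K = \left(- \frac{35}{17} - 5\right) \left(-4136\right) = \left(- \frac{120}{17}\right) \left(-4136\right) = \frac{496320}{17}$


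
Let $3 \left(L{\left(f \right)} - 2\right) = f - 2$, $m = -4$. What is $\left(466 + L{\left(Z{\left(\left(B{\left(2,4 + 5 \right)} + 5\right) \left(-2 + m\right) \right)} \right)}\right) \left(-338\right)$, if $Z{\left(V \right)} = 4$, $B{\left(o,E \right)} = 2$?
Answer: $- \frac{475228}{3} \approx -1.5841 \cdot 10^{5}$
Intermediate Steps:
$L{\left(f \right)} = \frac{4}{3} + \frac{f}{3}$ ($L{\left(f \right)} = 2 + \frac{f - 2}{3} = 2 + \frac{-2 + f}{3} = 2 + \left(- \frac{2}{3} + \frac{f}{3}\right) = \frac{4}{3} + \frac{f}{3}$)
$\left(466 + L{\left(Z{\left(\left(B{\left(2,4 + 5 \right)} + 5\right) \left(-2 + m\right) \right)} \right)}\right) \left(-338\right) = \left(466 + \left(\frac{4}{3} + \frac{1}{3} \cdot 4\right)\right) \left(-338\right) = \left(466 + \left(\frac{4}{3} + \frac{4}{3}\right)\right) \left(-338\right) = \left(466 + \frac{8}{3}\right) \left(-338\right) = \frac{1406}{3} \left(-338\right) = - \frac{475228}{3}$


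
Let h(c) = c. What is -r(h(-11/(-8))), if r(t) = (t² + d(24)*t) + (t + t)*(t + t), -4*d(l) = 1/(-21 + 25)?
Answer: -1199/128 ≈ -9.3672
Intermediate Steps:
d(l) = -1/16 (d(l) = -1/(4*(-21 + 25)) = -¼/4 = -¼*¼ = -1/16)
r(t) = 5*t² - t/16 (r(t) = (t² - t/16) + (t + t)*(t + t) = (t² - t/16) + (2*t)*(2*t) = (t² - t/16) + 4*t² = 5*t² - t/16)
-r(h(-11/(-8))) = -(-11/(-8))*(-1 + 80*(-11/(-8)))/16 = -(-11*(-⅛))*(-1 + 80*(-11*(-⅛)))/16 = -11*(-1 + 80*(11/8))/(16*8) = -11*(-1 + 110)/(16*8) = -11*109/(16*8) = -1*1199/128 = -1199/128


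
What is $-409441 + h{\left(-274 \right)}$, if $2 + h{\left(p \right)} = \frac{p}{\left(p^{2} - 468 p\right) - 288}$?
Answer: $- \frac{41562559067}{101510} \approx -4.0944 \cdot 10^{5}$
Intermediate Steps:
$h{\left(p \right)} = -2 + \frac{p}{-288 + p^{2} - 468 p}$ ($h{\left(p \right)} = -2 + \frac{p}{\left(p^{2} - 468 p\right) - 288} = -2 + \frac{p}{-288 + p^{2} - 468 p}$)
$-409441 + h{\left(-274 \right)} = -409441 + \frac{-576 - -256738 + 2 \left(-274\right)^{2}}{288 - \left(-274\right)^{2} + 468 \left(-274\right)} = -409441 + \frac{-576 + 256738 + 2 \cdot 75076}{288 - 75076 - 128232} = -409441 + \frac{-576 + 256738 + 150152}{288 - 75076 - 128232} = -409441 + \frac{1}{-203020} \cdot 406314 = -409441 - \frac{203157}{101510} = - \frac{41562559067}{101510}$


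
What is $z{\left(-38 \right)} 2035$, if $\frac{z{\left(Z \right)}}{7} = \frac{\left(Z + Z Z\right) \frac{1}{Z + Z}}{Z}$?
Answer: $\frac{527065}{76} \approx 6935.1$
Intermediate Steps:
$z{\left(Z \right)} = \frac{7 \left(Z + Z^{2}\right)}{2 Z^{2}}$ ($z{\left(Z \right)} = 7 \frac{\left(Z + Z Z\right) \frac{1}{Z + Z}}{Z} = 7 \frac{\left(Z + Z^{2}\right) \frac{1}{2 Z}}{Z} = 7 \frac{\frac{1}{2} \frac{1}{Z} \left(Z + Z^{2}\right)}{Z} = 7 \frac{Z + Z^{2}}{2 Z^{2}} = \frac{7 \left(Z + Z^{2}\right)}{2 Z^{2}}$)
$z{\left(-38 \right)} 2035 = \frac{7 \left(1 - 38\right)}{2 \left(-38\right)} 2035 = \frac{7}{2} \left(- \frac{1}{38}\right) \left(-37\right) 2035 = \frac{259}{76} \cdot 2035 = \frac{527065}{76}$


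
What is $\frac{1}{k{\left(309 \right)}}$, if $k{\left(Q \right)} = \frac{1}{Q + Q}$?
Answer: $618$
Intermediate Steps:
$k{\left(Q \right)} = \frac{1}{2 Q}$
$\frac{1}{k{\left(309 \right)}} = \frac{1}{\frac{1}{2} \cdot \frac{1}{309}} = \frac{1}{\frac{1}{618}} = 618$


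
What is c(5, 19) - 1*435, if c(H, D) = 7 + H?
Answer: -423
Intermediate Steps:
c(5, 19) - 1*435 = (7 + 5) - 1*435 = 12 - 435 = -423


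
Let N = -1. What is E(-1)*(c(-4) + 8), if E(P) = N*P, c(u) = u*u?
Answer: 24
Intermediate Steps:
c(u) = u²
E(P) = -P
E(-1)*(c(-4) + 8) = (-1*(-1))*((-4)² + 8) = 1*(16 + 8) = 1*24 = 24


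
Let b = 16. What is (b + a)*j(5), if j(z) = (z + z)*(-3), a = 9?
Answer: -750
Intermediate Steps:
j(z) = -6*z (j(z) = (2*z)*(-3) = -6*z)
(b + a)*j(5) = (16 + 9)*(-6*5) = 25*(-30) = -750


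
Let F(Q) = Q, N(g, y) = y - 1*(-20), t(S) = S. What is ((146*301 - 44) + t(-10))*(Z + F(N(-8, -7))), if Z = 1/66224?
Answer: 9446798349/16556 ≈ 5.7060e+5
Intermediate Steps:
N(g, y) = 20 + y (N(g, y) = y + 20 = 20 + y)
Z = 1/66224 ≈ 1.5100e-5
((146*301 - 44) + t(-10))*(Z + F(N(-8, -7))) = ((146*301 - 44) - 10)*(1/66224 + (20 - 7)) = ((43946 - 44) - 10)*(1/66224 + 13) = (43902 - 10)*(860913/66224) = 43892*(860913/66224) = 9446798349/16556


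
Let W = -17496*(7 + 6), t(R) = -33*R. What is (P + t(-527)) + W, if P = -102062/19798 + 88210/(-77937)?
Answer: -162063482030528/771498363 ≈ -2.1006e+5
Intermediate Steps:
P = -4850393837/771498363 (P = -102062*1/19798 + 88210*(-1/77937) = -51031/9899 - 88210/77937 = -4850393837/771498363 ≈ -6.2870)
W = -227448 (W = -17496*13 = -227448)
(P + t(-527)) + W = (-4850393837/771498363 - 33*(-527)) - 227448 = (-4850393837/771498363 + 17391) - 227448 = 13412277637096/771498363 - 227448 = -162063482030528/771498363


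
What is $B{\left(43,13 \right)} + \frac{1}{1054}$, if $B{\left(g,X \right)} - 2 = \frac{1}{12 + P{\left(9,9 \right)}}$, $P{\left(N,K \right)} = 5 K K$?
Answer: $\frac{880507}{439518} \approx 2.0033$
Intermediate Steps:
$P{\left(N,K \right)} = 5 K^{2}$
$B{\left(g,X \right)} = \frac{835}{417}$ ($B{\left(g,X \right)} = 2 + \frac{1}{12 + 5 \cdot 9^{2}} = 2 + \frac{1}{12 + 5 \cdot 81} = 2 + \frac{1}{12 + 405} = 2 + \frac{1}{417} = \frac{835}{417}$)
$B{\left(43,13 \right)} + \frac{1}{1054} = \frac{835}{417} + \frac{1}{1054} = \frac{880507}{439518}$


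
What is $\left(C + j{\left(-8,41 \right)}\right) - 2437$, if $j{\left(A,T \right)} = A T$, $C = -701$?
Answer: $-3466$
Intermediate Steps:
$\left(C + j{\left(-8,41 \right)}\right) - 2437 = \left(-701 - 328\right) - 2437 = -1029 - 2437 = -3466$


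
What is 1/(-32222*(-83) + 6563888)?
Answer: 1/9238314 ≈ 1.0824e-7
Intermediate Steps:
1/(-32222*(-83) + 6563888) = 1/(2674426 + 6563888) = 1/9238314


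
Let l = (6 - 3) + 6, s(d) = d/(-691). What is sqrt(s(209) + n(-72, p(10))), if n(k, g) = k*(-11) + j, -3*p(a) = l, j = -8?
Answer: sqrt(374200685)/691 ≈ 27.995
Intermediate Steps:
s(d) = -d/691 (s(d) = d*(-1/691) = -d/691)
l = 9 (l = 3 + 6 = 9)
p(a) = -3 (p(a) = -1/3*9 = -3)
n(k, g) = -8 - 11*k (n(k, g) = k*(-11) - 8 = -11*k - 8 = -8 - 11*k)
sqrt(s(209) + n(-72, p(10))) = sqrt(-1/691*209 + (-8 - 11*(-72))) = sqrt(-209/691 + (-8 + 792)) = sqrt(-209/691 + 784) = sqrt(541535/691) = sqrt(374200685)/691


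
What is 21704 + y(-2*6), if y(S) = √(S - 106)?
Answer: 21704 + I*√118 ≈ 21704.0 + 10.863*I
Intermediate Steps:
y(S) = √(-106 + S)
21704 + y(-2*6) = 21704 + √(-106 - 2*6) = 21704 + √(-106 - 12) = 21704 + √(-118) = 21704 + I*√118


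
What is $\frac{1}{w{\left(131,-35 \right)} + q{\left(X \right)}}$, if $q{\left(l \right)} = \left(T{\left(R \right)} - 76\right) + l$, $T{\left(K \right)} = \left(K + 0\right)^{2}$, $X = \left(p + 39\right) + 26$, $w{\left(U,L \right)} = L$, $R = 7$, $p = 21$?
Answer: $\frac{1}{24} \approx 0.041667$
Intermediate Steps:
$X = 86$ ($X = \left(21 + 39\right) + 26 = 60 + 26 = 86$)
$T{\left(K \right)} = K^{2}$
$q{\left(l \right)} = -27 + l$ ($q{\left(l \right)} = \left(7^{2} - 76\right) + l = \left(49 - 76\right) + l = -27 + l$)
$\frac{1}{w{\left(131,-35 \right)} + q{\left(X \right)}} = \frac{1}{-35 + \left(-27 + 86\right)} = \frac{1}{-35 + 59} = \frac{1}{24}$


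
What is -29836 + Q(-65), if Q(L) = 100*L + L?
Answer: -36401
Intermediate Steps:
Q(L) = 101*L
-29836 + Q(-65) = -29836 + 101*(-65) = -29836 - 6565 = -36401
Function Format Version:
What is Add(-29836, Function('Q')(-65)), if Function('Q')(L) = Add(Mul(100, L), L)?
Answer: -36401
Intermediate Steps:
Function('Q')(L) = Mul(101, L)
Add(-29836, Function('Q')(-65)) = Add(-29836, Mul(101, -65)) = Add(-29836, -6565) = -36401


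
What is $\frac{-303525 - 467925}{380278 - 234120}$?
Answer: $- \frac{385725}{73079} \approx -5.2782$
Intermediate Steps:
$\frac{-303525 - 467925}{380278 - 234120} = - \frac{771450}{146158} = \left(-771450\right) \frac{1}{146158} = - \frac{385725}{73079}$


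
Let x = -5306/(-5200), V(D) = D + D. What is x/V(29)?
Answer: 2653/150800 ≈ 0.017593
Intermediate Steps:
V(D) = 2*D
x = 2653/2600 (x = -5306*(-1/5200) = 2653/2600 ≈ 1.0204)
x/V(29) = 2653/(2600*((2*29))) = (2653/2600)/58 = (2653/2600)*(1/58) = 2653/150800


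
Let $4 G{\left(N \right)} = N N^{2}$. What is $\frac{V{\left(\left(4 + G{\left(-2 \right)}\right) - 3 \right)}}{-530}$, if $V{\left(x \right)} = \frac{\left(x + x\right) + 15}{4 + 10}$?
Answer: $- \frac{13}{7420} \approx -0.001752$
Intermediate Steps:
$G{\left(N \right)} = \frac{N^{3}}{4}$ ($G{\left(N \right)} = \frac{N N^{2}}{4} = \frac{N^{3}}{4}$)
$V{\left(x \right)} = \frac{15}{14} + \frac{x}{7}$ ($V{\left(x \right)} = \frac{2 x + 15}{14} = \left(15 + 2 x\right) \frac{1}{14} = \frac{15}{14} + \frac{x}{7}$)
$\frac{V{\left(\left(4 + G{\left(-2 \right)}\right) - 3 \right)}}{-530} = \frac{\frac{15}{14} + \frac{\left(4 + \frac{\left(-2\right)^{3}}{4}\right) - 3}{7}}{-530} = - \frac{\frac{15}{14} + \frac{\left(4 + \frac{1}{4} \left(-8\right)\right) - 3}{7}}{530} = - \frac{\frac{15}{14} + \frac{\left(4 - 2\right) - 3}{7}}{530} = - \frac{\frac{15}{14} + \frac{2 - 3}{7}}{530} = - \frac{\frac{15}{14} + \frac{1}{7} \left(-1\right)}{530} = - \frac{\frac{15}{14} - \frac{1}{7}}{530} = \left(- \frac{1}{530}\right) \frac{13}{14} = - \frac{13}{7420}$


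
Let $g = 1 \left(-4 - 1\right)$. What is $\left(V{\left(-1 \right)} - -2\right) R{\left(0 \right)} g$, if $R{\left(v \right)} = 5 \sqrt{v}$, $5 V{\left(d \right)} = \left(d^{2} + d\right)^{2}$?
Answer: $0$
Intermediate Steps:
$V{\left(d \right)} = \frac{\left(d + d^{2}\right)^{2}}{5}$ ($V{\left(d \right)} = \frac{\left(d^{2} + d\right)^{2}}{5} = \frac{\left(d + d^{2}\right)^{2}}{5}$)
$g = -5$ ($g = 1 \left(-5\right) = -5$)
$\left(V{\left(-1 \right)} - -2\right) R{\left(0 \right)} g = \left(\frac{\left(-1\right)^{2} \left(1 - 1\right)^{2}}{5} - -2\right) 5 \sqrt{0} \left(-5\right) = \left(\frac{1}{5} \cdot 1 \cdot 0^{2} + 2\right) 5 \cdot 0 \left(-5\right) = \left(\frac{1}{5} \cdot 1 \cdot 0 + 2\right) 0 \left(-5\right) = \left(0 + 2\right) 0 \left(-5\right) = 2 \cdot 0 \left(-5\right) = 0 \left(-5\right) = 0$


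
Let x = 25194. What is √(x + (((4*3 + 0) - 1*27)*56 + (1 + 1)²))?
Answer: √24358 ≈ 156.07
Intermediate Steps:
√(x + (((4*3 + 0) - 1*27)*56 + (1 + 1)²)) = √(25194 + (((4*3 + 0) - 1*27)*56 + (1 + 1)²)) = √(25194 + (((12 + 0) - 27)*56 + 2²)) = √(25194 + ((12 - 27)*56 + 4)) = √(25194 + (-15*56 + 4)) = √(25194 + (-840 + 4)) = √(25194 - 836) = √24358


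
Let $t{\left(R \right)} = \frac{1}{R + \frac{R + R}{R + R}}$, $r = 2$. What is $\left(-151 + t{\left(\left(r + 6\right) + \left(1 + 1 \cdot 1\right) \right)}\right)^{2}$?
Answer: $\frac{2755600}{121} \approx 22774.0$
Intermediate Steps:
$t{\left(R \right)} = \frac{1}{1 + R}$ ($t{\left(R \right)} = \frac{1}{R + \frac{2 R}{2 R}} = \frac{1}{R + 2 R \frac{1}{2 R}} = \frac{1}{R + 1} = \frac{1}{1 + R}$)
$\left(-151 + t{\left(\left(r + 6\right) + \left(1 + 1 \cdot 1\right) \right)}\right)^{2} = \left(-151 + \frac{1}{1 + \left(\left(2 + 6\right) + \left(1 + 1 \cdot 1\right)\right)}\right)^{2} = \left(-151 + \frac{1}{1 + \left(8 + \left(1 + 1\right)\right)}\right)^{2} = \left(-151 + \frac{1}{1 + \left(8 + 2\right)}\right)^{2} = \left(-151 + \frac{1}{1 + 10}\right)^{2} = \left(-151 + \frac{1}{11}\right)^{2} = \left(- \frac{1660}{11}\right)^{2} = \frac{2755600}{121}$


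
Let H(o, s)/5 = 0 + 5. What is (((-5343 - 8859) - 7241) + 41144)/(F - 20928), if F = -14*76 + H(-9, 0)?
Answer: -1791/1997 ≈ -0.89684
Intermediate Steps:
H(o, s) = 25 (H(o, s) = 5*(0 + 5) = 5*5 = 25)
F = -1039 (F = -14*76 + 25 = -1064 + 25 = -1039)
(((-5343 - 8859) - 7241) + 41144)/(F - 20928) = (((-5343 - 8859) - 7241) + 41144)/(-1039 - 20928) = ((-14202 - 7241) + 41144)/(-21967) = (-21443 + 41144)*(-1/21967) = 19701*(-1/21967) = -1791/1997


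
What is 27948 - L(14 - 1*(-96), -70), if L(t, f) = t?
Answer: 27838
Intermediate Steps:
27948 - L(14 - 1*(-96), -70) = 27948 - (14 - 1*(-96)) = 27948 - (14 + 96) = 27948 - 1*110 = 27948 - 110 = 27838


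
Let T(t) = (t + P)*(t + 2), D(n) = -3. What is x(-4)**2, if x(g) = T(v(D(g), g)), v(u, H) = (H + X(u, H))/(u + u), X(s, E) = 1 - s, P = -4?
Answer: 64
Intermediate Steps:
v(u, H) = (1 + H - u)/(2*u) (v(u, H) = (H + (1 - u))/(u + u) = (1 + H - u)/((2*u)) = (1 + H - u)*(1/(2*u)) = (1 + H - u)/(2*u))
T(t) = (-4 + t)*(2 + t) (T(t) = (t - 4)*(t + 2) = (-4 + t)*(2 + t))
x(g) = -20/3 + (-2/3 - g/6)**2 + g/3 (x(g) = -8 + ((1/2)*(1 + g - 1*(-3))/(-3))**2 - (1 + g - 1*(-3))/(-3) = -8 + ((1/2)*(-1/3)*(1 + g + 3))**2 - (-1)*(1 + g + 3)/3 = -8 + ((1/2)*(-1/3)*(4 + g))**2 - (-1)*(4 + g)/3 = -8 + (-2/3 - g/6)**2 - 2*(-2/3 - g/6) = -8 + (-2/3 - g/6)**2 + (4/3 + g/3) = -20/3 + (-2/3 - g/6)**2 + g/3)
x(-4)**2 = (-56/9 + (1/36)*(-4)**2 + (5/9)*(-4))**2 = (-56/9 + (1/36)*16 - 20/9)**2 = (-56/9 + 4/9 - 20/9)**2 = (-8)**2 = 64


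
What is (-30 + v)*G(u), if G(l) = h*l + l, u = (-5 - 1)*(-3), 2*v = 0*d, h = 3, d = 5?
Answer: -2160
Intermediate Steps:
v = 0 (v = (0*5)/2 = (1/2)*0 = 0)
u = 18 (u = -6*(-3) = 18)
G(l) = 4*l (G(l) = 3*l + l = 4*l)
(-30 + v)*G(u) = (-30 + 0)*(4*18) = -30*72 = -2160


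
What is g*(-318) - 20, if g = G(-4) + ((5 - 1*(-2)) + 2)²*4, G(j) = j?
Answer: -101780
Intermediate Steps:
g = 320 (g = -4 + ((5 - 1*(-2)) + 2)²*4 = -4 + ((5 + 2) + 2)²*4 = -4 + (7 + 2)²*4 = -4 + 9²*4 = -4 + 81*4 = -4 + 324 = 320)
g*(-318) - 20 = 320*(-318) - 20 = -101760 - 20 = -101780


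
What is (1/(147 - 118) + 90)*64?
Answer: 167104/29 ≈ 5762.2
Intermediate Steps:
(1/(147 - 118) + 90)*64 = (1/29 + 90)*64 = (2611/29)*64 = 167104/29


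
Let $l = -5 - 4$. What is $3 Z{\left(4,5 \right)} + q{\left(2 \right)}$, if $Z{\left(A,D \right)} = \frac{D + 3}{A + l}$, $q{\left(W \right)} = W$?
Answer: $- \frac{14}{5} \approx -2.8$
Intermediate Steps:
$l = -9$
$Z{\left(A,D \right)} = \frac{3 + D}{-9 + A}$ ($Z{\left(A,D \right)} = \frac{D + 3}{A - 9} = \frac{3 + D}{-9 + A}$)
$3 Z{\left(4,5 \right)} + q{\left(2 \right)} = 3 \frac{3 + 5}{-9 + 4} + 2 = 3 \frac{1}{-5} \cdot 8 + 2 = 3 \left(\left(- \frac{1}{5}\right) 8\right) + 2 = 3 \left(- \frac{8}{5}\right) + 2 = - \frac{24}{5} + 2 = - \frac{14}{5}$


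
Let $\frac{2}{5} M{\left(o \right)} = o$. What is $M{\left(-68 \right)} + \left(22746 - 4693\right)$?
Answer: $17883$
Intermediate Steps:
$M{\left(o \right)} = \frac{5 o}{2}$
$M{\left(-68 \right)} + \left(22746 - 4693\right) = \frac{5}{2} \left(-68\right) + \left(22746 - 4693\right) = -170 + \left(22746 - 4693\right) = -170 + 18053 = 17883$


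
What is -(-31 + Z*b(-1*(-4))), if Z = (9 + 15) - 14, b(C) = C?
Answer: -9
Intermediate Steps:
Z = 10 (Z = 24 - 14 = 10)
-(-31 + Z*b(-1*(-4))) = -(-31 + 10*(-1*(-4))) = -(-31 + 10*4) = -(-31 + 40) = -1*9 = -9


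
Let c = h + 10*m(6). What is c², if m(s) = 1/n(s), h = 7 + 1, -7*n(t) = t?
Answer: 121/9 ≈ 13.444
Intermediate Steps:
n(t) = -t/7
h = 8
m(s) = -7/s (m(s) = 1/(-s/7) = -7/s)
c = -11/3 (c = 8 + 10*(-7/6) = 8 - 35/3 = -11/3 ≈ -3.6667)
c² = (-11/3)² = 121/9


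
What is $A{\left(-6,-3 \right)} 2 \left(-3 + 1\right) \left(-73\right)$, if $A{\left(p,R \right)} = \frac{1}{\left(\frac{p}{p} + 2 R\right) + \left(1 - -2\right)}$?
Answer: $-146$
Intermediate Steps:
$A{\left(p,R \right)} = \frac{1}{4 + 2 R}$ ($A{\left(p,R \right)} = \frac{1}{\left(1 + 2 R\right) + \left(1 + 2\right)} = \frac{1}{\left(1 + 2 R\right) + 3} = \frac{1}{4 + 2 R}$)
$A{\left(-6,-3 \right)} 2 \left(-3 + 1\right) \left(-73\right) = \frac{1}{2 \left(2 - 3\right)} 2 \left(-3 + 1\right) \left(-73\right) = \frac{1}{2 \left(-1\right)} 2 \left(-2\right) \left(-73\right) = \frac{1}{2} \left(-1\right) \left(-4\right) \left(-73\right) = \left(- \frac{1}{2}\right) \left(-4\right) \left(-73\right) = 2 \left(-73\right) = -146$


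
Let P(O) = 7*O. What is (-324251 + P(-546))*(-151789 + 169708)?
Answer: -5878740087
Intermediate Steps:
(-324251 + P(-546))*(-151789 + 169708) = (-324251 + 7*(-546))*(-151789 + 169708) = (-324251 - 3822)*17919 = -328073*17919 = -5878740087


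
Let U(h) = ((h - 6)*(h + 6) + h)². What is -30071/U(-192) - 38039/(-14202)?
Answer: 2836410302389/1058993035344 ≈ 2.6784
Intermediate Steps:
U(h) = (h + (-6 + h)*(6 + h))² (U(h) = ((-6 + h)*(6 + h) + h)² = (h + (-6 + h)*(6 + h))²)
-30071/U(-192) - 38039/(-14202) = -30071/(-36 - 192 + (-192)²)² - 38039/(-14202) = -30071/(-36 - 192 + 36864)² - 38039*(-1/14202) = -30071/(36636²) + 38039/14202 = -30071/1342196496 + 38039/14202 = 2836410302389/1058993035344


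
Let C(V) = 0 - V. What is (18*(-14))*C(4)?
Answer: 1008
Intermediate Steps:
C(V) = -V
(18*(-14))*C(4) = (18*(-14))*(-1*4) = -252*(-4) = 1008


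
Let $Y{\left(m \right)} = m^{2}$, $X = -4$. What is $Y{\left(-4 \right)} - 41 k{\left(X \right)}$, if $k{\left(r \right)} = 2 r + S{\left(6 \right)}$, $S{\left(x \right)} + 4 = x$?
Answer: $262$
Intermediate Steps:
$S{\left(x \right)} = -4 + x$
$k{\left(r \right)} = 2 + 2 r$ ($k{\left(r \right)} = 2 r + \left(-4 + 6\right) = 2 r + 2 = 2 + 2 r$)
$Y{\left(-4 \right)} - 41 k{\left(X \right)} = \left(-4\right)^{2} - 41 \left(2 + 2 \left(-4\right)\right) = 16 - 41 \left(2 - 8\right) = 16 - -246 = 16 + 246 = 262$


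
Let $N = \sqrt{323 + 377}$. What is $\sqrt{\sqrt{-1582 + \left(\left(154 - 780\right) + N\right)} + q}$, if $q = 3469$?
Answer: $\sqrt{3469 + i \sqrt{2} \sqrt{1104 - 5 \sqrt{7}}} \approx 58.9 + 0.3965 i$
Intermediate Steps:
$N = 10 \sqrt{7}$ ($N = \sqrt{700} = 10 \sqrt{7} \approx 26.458$)
$\sqrt{\sqrt{-1582 + \left(\left(154 - 780\right) + N\right)} + q} = \sqrt{\sqrt{-1582 + \left(\left(154 - 780\right) + 10 \sqrt{7}\right)} + 3469} = \sqrt{\sqrt{-1582 - \left(626 - 10 \sqrt{7}\right)} + 3469} = \sqrt{\sqrt{-2208 + 10 \sqrt{7}} + 3469} = \sqrt{3469 + \sqrt{-2208 + 10 \sqrt{7}}}$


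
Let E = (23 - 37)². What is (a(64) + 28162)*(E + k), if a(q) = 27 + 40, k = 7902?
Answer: 228598442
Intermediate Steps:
a(q) = 67
E = 196 (E = (-14)² = 196)
(a(64) + 28162)*(E + k) = (67 + 28162)*(196 + 7902) = 28229*8098 = 228598442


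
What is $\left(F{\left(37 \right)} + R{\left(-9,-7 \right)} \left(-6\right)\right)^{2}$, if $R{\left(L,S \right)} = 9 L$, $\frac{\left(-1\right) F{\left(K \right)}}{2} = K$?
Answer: $169744$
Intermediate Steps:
$F{\left(K \right)} = - 2 K$
$\left(F{\left(37 \right)} + R{\left(-9,-7 \right)} \left(-6\right)\right)^{2} = \left(\left(-2\right) 37 + 9 \left(-9\right) \left(-6\right)\right)^{2} = \left(-74 - -486\right)^{2} = \left(-74 + 486\right)^{2} = 412^{2} = 169744$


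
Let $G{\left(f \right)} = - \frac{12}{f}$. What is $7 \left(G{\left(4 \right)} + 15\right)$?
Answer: $84$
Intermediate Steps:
$7 \left(G{\left(4 \right)} + 15\right) = 7 \left(- \frac{12}{4} + 15\right) = 7 \left(\left(-12\right) \frac{1}{4} + 15\right) = 7 \left(-3 + 15\right) = 7 \cdot 12 = 84$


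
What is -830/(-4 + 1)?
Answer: 830/3 ≈ 276.67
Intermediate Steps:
-830/(-4 + 1) = -830/(-3) = -1/3*(-830) = 830/3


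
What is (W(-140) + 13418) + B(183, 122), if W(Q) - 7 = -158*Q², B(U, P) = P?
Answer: -3083253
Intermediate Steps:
W(Q) = 7 - 158*Q²
(W(-140) + 13418) + B(183, 122) = ((7 - 158*(-140)²) + 13418) + 122 = ((7 - 158*19600) + 13418) + 122 = ((7 - 3096800) + 13418) + 122 = (-3096793 + 13418) + 122 = -3083375 + 122 = -3083253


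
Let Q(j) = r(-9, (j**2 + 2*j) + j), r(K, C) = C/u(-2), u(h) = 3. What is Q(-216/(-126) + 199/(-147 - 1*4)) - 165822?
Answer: -555791886824/3351747 ≈ -1.6582e+5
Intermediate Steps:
r(K, C) = C/3
Q(j) = j + j**2/3 (Q(j) = ((j**2 + 2*j) + j)/3 = (j**2 + 3*j)/3 = j + j**2/3)
Q(-216/(-126) + 199/(-147 - 1*4)) - 165822 = (-216/(-126) + 199/(-147 - 1*4))*(3 + (-216/(-126) + 199/(-147 - 1*4)))/3 - 165822 = (-216*(-1/126) + 199/(-147 - 4))*(3 + (-216*(-1/126) + 199/(-147 - 4)))/3 - 165822 = (12/7 + 199/(-151))*(3 + (12/7 + 199/(-151)))/3 - 165822 = (12/7 + 199*(-1/151))*(3 + (12/7 + 199*(-1/151)))/3 - 165822 = (12/7 - 199/151)*(3 + (12/7 - 199/151))/3 - 165822 = (1/3)*(419/1057)*(3 + 419/1057) - 165822 = (1/3)*(419/1057)*(3590/1057) - 165822 = 1504210/3351747 - 165822 = -555791886824/3351747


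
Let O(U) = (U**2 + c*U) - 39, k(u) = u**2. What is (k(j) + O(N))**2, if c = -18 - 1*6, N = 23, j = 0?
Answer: 3844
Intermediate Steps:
c = -24 (c = -18 - 6 = -24)
O(U) = -39 + U**2 - 24*U (O(U) = (U**2 - 24*U) - 39 = -39 + U**2 - 24*U)
(k(j) + O(N))**2 = (0**2 + (-39 + 23**2 - 24*23))**2 = (0 + (-39 + 529 - 552))**2 = (0 - 62)**2 = (-62)**2 = 3844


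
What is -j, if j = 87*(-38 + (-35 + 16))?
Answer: 4959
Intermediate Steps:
j = -4959 (j = 87*(-38 - 19) = 87*(-57) = -4959)
-j = -1*(-4959) = 4959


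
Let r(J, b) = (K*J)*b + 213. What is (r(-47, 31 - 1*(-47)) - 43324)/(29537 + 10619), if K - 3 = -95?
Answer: 294161/40156 ≈ 7.3255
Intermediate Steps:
K = -92 (K = 3 - 95 = -92)
r(J, b) = 213 - 92*J*b (r(J, b) = (-92*J)*b + 213 = -92*J*b + 213 = 213 - 92*J*b)
(r(-47, 31 - 1*(-47)) - 43324)/(29537 + 10619) = ((213 - 92*(-47)*(31 - 1*(-47))) - 43324)/(29537 + 10619) = ((213 - 92*(-47)*(31 + 47)) - 43324)/40156 = ((213 - 92*(-47)*78) - 43324)*(1/40156) = ((213 + 337272) - 43324)*(1/40156) = (337485 - 43324)*(1/40156) = 294161*(1/40156) = 294161/40156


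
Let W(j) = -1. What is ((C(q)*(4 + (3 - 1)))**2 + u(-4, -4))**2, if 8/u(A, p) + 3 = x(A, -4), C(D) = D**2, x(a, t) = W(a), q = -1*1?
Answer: 1156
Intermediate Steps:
q = -1
x(a, t) = -1
u(A, p) = -2 (u(A, p) = 8/(-3 - 1) = 8/(-4) = 8*(-1/4) = -2)
((C(q)*(4 + (3 - 1)))**2 + u(-4, -4))**2 = (((-1)**2*(4 + (3 - 1)))**2 - 2)**2 = ((1*(4 + 2))**2 - 2)**2 = ((1*6)**2 - 2)**2 = (6**2 - 2)**2 = (36 - 2)**2 = 34**2 = 1156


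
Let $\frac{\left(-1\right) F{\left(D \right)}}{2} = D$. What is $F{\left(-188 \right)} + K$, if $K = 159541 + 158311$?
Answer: $318228$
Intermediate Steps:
$F{\left(D \right)} = - 2 D$
$K = 317852$
$F{\left(-188 \right)} + K = \left(-2\right) \left(-188\right) + 317852 = 376 + 317852 = 318228$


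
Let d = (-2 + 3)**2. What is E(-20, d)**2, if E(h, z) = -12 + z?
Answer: 121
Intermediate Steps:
d = 1 (d = 1**2 = 1)
E(-20, d)**2 = (-12 + 1)**2 = (-11)**2 = 121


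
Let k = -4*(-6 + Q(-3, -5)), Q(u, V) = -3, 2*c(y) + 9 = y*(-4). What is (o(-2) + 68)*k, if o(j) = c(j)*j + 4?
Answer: 2628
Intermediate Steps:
c(y) = -9/2 - 2*y (c(y) = -9/2 + (y*(-4))/2 = -9/2 + (-4*y)/2 = -9/2 - 2*y)
o(j) = 4 + j*(-9/2 - 2*j) (o(j) = (-9/2 - 2*j)*j + 4 = j*(-9/2 - 2*j) + 4 = 4 + j*(-9/2 - 2*j))
k = 36 (k = -4*(-6 - 3) = -4*(-9) = 36)
(o(-2) + 68)*k = ((4 - ½*(-2)*(9 + 4*(-2))) + 68)*36 = ((4 - ½*(-2)*(9 - 8)) + 68)*36 = ((4 - ½*(-2)*1) + 68)*36 = ((4 + 1) + 68)*36 = (5 + 68)*36 = 73*36 = 2628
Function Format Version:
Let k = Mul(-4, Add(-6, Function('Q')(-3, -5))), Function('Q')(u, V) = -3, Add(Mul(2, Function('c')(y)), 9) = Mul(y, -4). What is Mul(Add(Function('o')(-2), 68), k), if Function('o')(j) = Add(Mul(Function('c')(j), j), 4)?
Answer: 2628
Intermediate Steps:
Function('c')(y) = Add(Rational(-9, 2), Mul(-2, y)) (Function('c')(y) = Add(Rational(-9, 2), Mul(Rational(1, 2), Mul(y, -4))) = Add(Rational(-9, 2), Mul(Rational(1, 2), Mul(-4, y))) = Add(Rational(-9, 2), Mul(-2, y)))
Function('o')(j) = Add(4, Mul(j, Add(Rational(-9, 2), Mul(-2, j)))) (Function('o')(j) = Add(Mul(Add(Rational(-9, 2), Mul(-2, j)), j), 4) = Add(Mul(j, Add(Rational(-9, 2), Mul(-2, j))), 4) = Add(4, Mul(j, Add(Rational(-9, 2), Mul(-2, j)))))
k = 36 (k = Mul(-4, Add(-6, -3)) = Mul(-4, -9) = 36)
Mul(Add(Function('o')(-2), 68), k) = Mul(Add(Add(4, Mul(Rational(-1, 2), -2, Add(9, Mul(4, -2)))), 68), 36) = Mul(Add(Add(4, Mul(Rational(-1, 2), -2, Add(9, -8))), 68), 36) = Mul(Add(Add(4, Mul(Rational(-1, 2), -2, 1)), 68), 36) = Mul(Add(Add(4, 1), 68), 36) = Mul(Add(5, 68), 36) = Mul(73, 36) = 2628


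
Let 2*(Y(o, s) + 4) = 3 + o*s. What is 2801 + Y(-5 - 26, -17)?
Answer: 3062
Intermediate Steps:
Y(o, s) = -5/2 + o*s/2 (Y(o, s) = -4 + (3 + o*s)/2 = -4 + (3/2 + o*s/2) = -5/2 + o*s/2)
2801 + Y(-5 - 26, -17) = 2801 + (-5/2 + (½)*(-5 - 26)*(-17)) = 2801 + (-5/2 + (½)*(-31)*(-17)) = 2801 + (-5/2 + 527/2) = 2801 + 261 = 3062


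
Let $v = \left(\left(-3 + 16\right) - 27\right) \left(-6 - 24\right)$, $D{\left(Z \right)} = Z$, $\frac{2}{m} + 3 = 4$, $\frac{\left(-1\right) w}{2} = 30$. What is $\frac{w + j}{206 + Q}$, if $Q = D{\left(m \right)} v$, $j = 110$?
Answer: $\frac{25}{523} \approx 0.047801$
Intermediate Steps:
$w = -60$ ($w = \left(-2\right) 30 = -60$)
$m = 2$ ($m = \frac{2}{-3 + 4} = \frac{2}{1} = 2 \cdot 1 = 2$)
$v = 420$ ($v = \left(13 - 27\right) \left(-30\right) = \left(-14\right) \left(-30\right) = 420$)
$Q = 840$ ($Q = 2 \cdot 420 = 840$)
$\frac{w + j}{206 + Q} = \frac{-60 + 110}{206 + 840} = \frac{50}{1046} = 50 \cdot \frac{1}{1046} = \frac{25}{523}$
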